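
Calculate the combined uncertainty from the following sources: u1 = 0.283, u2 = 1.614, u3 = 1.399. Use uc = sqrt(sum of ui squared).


uc = sqrt(0.283^2 + 1.614^2 + 1.399^2)
uc = sqrt(4.642286)
uc = 2.1546

2.1546


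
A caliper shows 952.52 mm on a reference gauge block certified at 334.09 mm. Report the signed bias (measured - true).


Systematic error = measured - true
= 952.52 - 334.09
= 618.4300

618.4300


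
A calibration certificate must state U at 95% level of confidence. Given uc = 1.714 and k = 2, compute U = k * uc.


U = k * uc
U = 2 * 1.714
U = 3.4280

3.4280


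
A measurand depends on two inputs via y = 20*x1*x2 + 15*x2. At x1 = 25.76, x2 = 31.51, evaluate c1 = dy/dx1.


y = 20*x1*x2 + 15*x2
dy/dx1 = 20*x2
Evaluate at x2 = 31.51: c1 = 20 * 31.51
c1 = 630.2000

630.2000


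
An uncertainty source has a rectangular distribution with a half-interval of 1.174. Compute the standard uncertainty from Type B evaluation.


u_B = half_width / sqrt(3)
u_B = 1.174 / 1.7320508
u_B = 0.6778

0.6778


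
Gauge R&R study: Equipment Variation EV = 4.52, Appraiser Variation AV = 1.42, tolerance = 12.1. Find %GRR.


GRR = sqrt(EV^2 + AV^2) = sqrt(4.52^2 + 1.42^2) = 4.7378054
%GRR = GRR / tol * 100 = 4.7378054 / 12.1 * 100
%GRR = 39.1554

39.1554


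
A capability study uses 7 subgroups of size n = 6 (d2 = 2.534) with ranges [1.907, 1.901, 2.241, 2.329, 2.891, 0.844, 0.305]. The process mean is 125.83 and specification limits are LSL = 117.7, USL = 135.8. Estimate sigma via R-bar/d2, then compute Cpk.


R_bar = (1.907 + 1.901 + 2.241 + 2.329 + 2.891 + 0.844 + 0.305) / 7 = 1.774
sigma = R_bar / d2 = 1.774 / 2.534 = 0.70007893
Cp = (USL - LSL)/(6*sigma) = (135.8 - 117.7)/(6*0.70007893) = 4.3090
Cpu = (135.8 - 125.83)/(3*0.70007893) = 4.7471
Cpl = (125.83 - 117.7)/(3*0.70007893) = 3.8710
Cpk = min(Cpu, Cpl) = 3.8710

3.8710


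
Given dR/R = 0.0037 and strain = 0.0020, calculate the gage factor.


GF = (dR/R) / epsilon
= 0.0037 / 0.0020
= 1.8500

1.8500


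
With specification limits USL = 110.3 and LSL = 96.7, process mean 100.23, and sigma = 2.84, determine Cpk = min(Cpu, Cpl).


Cpu = (USL - mean) / (3*sigma) = (110.3 - 100.23) / (3*2.84) = 1.1819
Cpl = (mean - LSL) / (3*sigma) = (100.23 - 96.7) / (3*2.84) = 0.4143
Cpk = min(Cpu, Cpl) = 0.4143

0.4143


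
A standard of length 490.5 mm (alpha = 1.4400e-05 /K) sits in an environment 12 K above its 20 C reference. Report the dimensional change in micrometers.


dL = L * alpha * dT
= 490.5 * 1.4400e-05 * 12
= 0.0847584 mm
dL_um = 0.0847584 * 1000 = 84.7584 um

84.7584


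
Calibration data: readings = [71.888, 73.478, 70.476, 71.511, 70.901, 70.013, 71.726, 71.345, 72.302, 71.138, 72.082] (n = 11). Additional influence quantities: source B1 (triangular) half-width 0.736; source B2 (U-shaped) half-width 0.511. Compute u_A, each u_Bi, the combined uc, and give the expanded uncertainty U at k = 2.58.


mean = (71.888 + 73.478 + 70.476 + 71.511 + 70.901 + 70.013 + 71.726 + 71.345 + 72.302 + 71.138 + 72.082) / 11 = 71.53272727
s = sqrt(sum((x - mean)^2)/(n-1)) = 0.94116875
u_A = s / sqrt(n) = 0.94116875 / sqrt(11) = 0.28377306
u_B1 = 0.736 / sqrt(6) = 0.30047074
u_B2 = 0.511 / sqrt(2) = 0.36133157
uc = sqrt(0.28377306^2 + 0.30047074^2 + 0.36133157^2) = 0.54897206
U = k * uc = 2.58 * 0.54897206
U = 1.4163

1.4163


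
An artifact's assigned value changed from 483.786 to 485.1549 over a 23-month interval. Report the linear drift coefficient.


rate = (v2 - v1) / months
= (485.1549 - 483.786) / 23
= 1.3689 / 23
= 0.0595

0.0595


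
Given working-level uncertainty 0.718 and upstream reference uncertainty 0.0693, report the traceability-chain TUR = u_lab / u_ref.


TUR = u_lab / u_ref
= 0.718 / 0.0693
= 10.3608

10.3608


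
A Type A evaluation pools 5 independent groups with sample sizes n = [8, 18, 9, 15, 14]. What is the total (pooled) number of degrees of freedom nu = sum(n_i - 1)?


nu = sum_i (n_i - 1)
nu = ((8 - 1) + (18 - 1) + (9 - 1) + (15 - 1) + (14 - 1))
nu = 7 + 17 + 8 + 14 + 13
nu = 59

59


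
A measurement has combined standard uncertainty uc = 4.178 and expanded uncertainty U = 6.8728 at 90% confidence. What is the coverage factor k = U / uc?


k = U / uc
k = 6.8728 / 4.178
k = 1.645

1.645


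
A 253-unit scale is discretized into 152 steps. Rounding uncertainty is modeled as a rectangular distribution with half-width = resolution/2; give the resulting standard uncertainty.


resolution = range / divisions
resolution = 253 / 152 = 1.6644737
u_res = resolution / (2*sqrt(3))
u_res = 1.6644737 / 3.4641016
u_res = 0.4805

0.4805


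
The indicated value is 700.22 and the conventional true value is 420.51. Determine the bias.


Systematic error = measured - true
= 700.22 - 420.51
= 279.7100

279.7100


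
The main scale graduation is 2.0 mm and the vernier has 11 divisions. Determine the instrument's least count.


LC = MSD / n_div
= 2.0 / 11
= 0.1818

0.1818


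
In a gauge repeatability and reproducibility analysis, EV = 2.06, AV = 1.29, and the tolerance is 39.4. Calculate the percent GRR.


GRR = sqrt(EV^2 + AV^2) = sqrt(2.06^2 + 1.29^2) = 2.4305761
%GRR = GRR / tol * 100 = 2.4305761 / 39.4 * 100
%GRR = 6.1690

6.1690


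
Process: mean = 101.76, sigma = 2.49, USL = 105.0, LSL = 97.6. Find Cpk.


Cpu = (USL - mean) / (3*sigma) = (105.0 - 101.76) / (3*2.49) = 0.4337
Cpl = (mean - LSL) / (3*sigma) = (101.76 - 97.6) / (3*2.49) = 0.5569
Cpk = min(Cpu, Cpl) = 0.4337

0.4337


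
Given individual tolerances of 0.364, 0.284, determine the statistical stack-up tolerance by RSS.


RSS = sqrt(0.364^2 + 0.284^2)
= sqrt(0.213152)
= 0.4617

0.4617


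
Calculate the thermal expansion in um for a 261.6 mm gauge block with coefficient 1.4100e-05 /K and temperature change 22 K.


dL = L * alpha * dT
= 261.6 * 1.4100e-05 * 22
= 0.0811483 mm
dL_um = 0.0811483 * 1000 = 81.1483 um

81.1483


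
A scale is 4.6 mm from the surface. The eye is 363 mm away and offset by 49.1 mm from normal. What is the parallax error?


error = h * offset / d
= 4.6 * 49.1 / 363
= 0.6222

0.6222


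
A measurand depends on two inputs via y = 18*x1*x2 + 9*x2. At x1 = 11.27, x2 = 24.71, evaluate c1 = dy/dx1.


y = 18*x1*x2 + 9*x2
dy/dx1 = 18*x2
Evaluate at x2 = 24.71: c1 = 18 * 24.71
c1 = 444.7800

444.7800


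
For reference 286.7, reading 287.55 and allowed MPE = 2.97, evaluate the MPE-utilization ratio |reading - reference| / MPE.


e = indication - reference = 287.55 - 286.7 = 0.8500
|e| = 0.8500
ratio = |e| / MPE = 0.8500 / 2.97
ratio = 0.2862

0.2862


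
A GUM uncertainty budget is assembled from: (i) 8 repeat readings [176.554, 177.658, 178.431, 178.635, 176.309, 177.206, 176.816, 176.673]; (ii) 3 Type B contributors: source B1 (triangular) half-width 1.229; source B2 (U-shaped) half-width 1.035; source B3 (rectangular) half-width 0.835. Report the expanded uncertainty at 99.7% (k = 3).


mean = (176.554 + 177.658 + 178.431 + 178.635 + 176.309 + 177.206 + 176.816 + 176.673) / 8 = 177.28525
s = sqrt(sum((x - mean)^2)/(n-1)) = 0.87526547
u_A = s / sqrt(n) = 0.87526547 / sqrt(8) = 0.30945307
u_B1 = 1.229 / sqrt(6) = 0.50173715
u_B2 = 1.035 / sqrt(2) = 0.73185552
u_B3 = 0.835 / sqrt(3) = 0.48208747
uc = sqrt(0.30945307^2 + 0.50173715^2 + 0.73185552^2 + 0.48208747^2) = 1.0561828
U = k * uc = 3 * 1.0561828
U = 3.1685

3.1685


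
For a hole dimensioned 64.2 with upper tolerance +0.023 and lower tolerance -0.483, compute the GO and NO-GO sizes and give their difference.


GO = nominal - lower_tol (smallest hole = maximum material condition)
GO = 64.2 - 0.483 = 63.717
NO-GO = nominal + upper_tol (largest hole = least material condition)
NO-GO = 64.2 + 0.023 = 64.223
spread = NO-GO - GO = 64.223 - 63.717 = 0.5060

0.5060


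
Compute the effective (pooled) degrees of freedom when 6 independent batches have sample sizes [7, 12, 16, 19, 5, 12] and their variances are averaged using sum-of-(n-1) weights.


nu = sum_i (n_i - 1)
nu = ((7 - 1) + (12 - 1) + (16 - 1) + (19 - 1) + (5 - 1) + (12 - 1))
nu = 6 + 11 + 15 + 18 + 4 + 11
nu = 65

65


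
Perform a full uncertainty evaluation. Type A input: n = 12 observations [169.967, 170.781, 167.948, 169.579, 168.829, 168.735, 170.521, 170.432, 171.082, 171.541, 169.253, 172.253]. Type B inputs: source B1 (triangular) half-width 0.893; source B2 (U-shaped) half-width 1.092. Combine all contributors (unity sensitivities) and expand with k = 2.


mean = (169.967 + 170.781 + 167.948 + 169.579 + 168.829 + 168.735 + 170.521 + 170.432 + 171.082 + 171.541 + 169.253 + 172.253) / 12 = 170.07675
s = sqrt(sum((x - mean)^2)/(n-1)) = 1.2626546
u_A = s / sqrt(n) = 1.2626546 / sqrt(12) = 0.36449699
u_B1 = 0.893 / sqrt(6) = 0.36456572
u_B2 = 1.092 / sqrt(2) = 0.77216061
uc = sqrt(0.36449699^2 + 0.36456572^2 + 0.77216061^2) = 0.9284386
U = k * uc = 2 * 0.9284386
U = 1.8569

1.8569


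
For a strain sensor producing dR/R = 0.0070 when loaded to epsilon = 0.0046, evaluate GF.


GF = (dR/R) / epsilon
= 0.0070 / 0.0046
= 1.5217

1.5217


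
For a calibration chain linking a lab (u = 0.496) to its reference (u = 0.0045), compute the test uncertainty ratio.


TUR = u_lab / u_ref
= 0.496 / 0.0045
= 110.2222

110.2222


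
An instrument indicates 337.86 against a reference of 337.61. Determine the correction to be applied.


Correction = standard - reading
= 337.61 - 337.86
= -0.2500

-0.2500


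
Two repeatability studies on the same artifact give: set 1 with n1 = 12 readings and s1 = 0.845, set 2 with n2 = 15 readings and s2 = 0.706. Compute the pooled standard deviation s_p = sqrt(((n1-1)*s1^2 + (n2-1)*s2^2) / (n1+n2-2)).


s_p = sqrt(((n1-1)*s1^2 + (n2-1)*s2^2) / (n1+n2-2))
numerator = (12-1)*0.845^2 + (15-1)*0.706^2 = 7.854275 + 6.978104 = 14.832379
denominator = 12 + 15 - 2 = 25
s_p^2 = 14.832379 / 25 = 0.59329516
s_p = sqrt(0.59329516) = 0.7703

0.7703


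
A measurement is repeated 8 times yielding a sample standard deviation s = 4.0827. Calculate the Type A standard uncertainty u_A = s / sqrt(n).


u_A = s / sqrt(n)
u_A = 4.0827 / sqrt(8)
u_A = 4.0827 / 2.8284271
u_A = 1.4435

1.4435


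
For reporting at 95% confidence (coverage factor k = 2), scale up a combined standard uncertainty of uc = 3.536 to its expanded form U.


U = k * uc
U = 2 * 3.536
U = 7.0720

7.0720


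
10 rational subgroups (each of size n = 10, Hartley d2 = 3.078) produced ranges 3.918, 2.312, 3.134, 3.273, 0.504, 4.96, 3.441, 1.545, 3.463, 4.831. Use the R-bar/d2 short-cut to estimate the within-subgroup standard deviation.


R_bar = (3.918 + 2.312 + 3.134 + 3.273 + 0.504 + 4.96 + 3.441 + 1.545 + 3.463 + 4.831) / 10
R_bar = 31.381 / 10 = 3.1381
sigma_hat = R_bar / d2 = 3.1381 / 3.078 = 1.0195

1.0195


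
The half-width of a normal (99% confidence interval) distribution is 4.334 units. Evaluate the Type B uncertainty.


u_B = half_width / 2.576
u_B = 4.334 / 2.576
u_B = 1.6825

1.6825


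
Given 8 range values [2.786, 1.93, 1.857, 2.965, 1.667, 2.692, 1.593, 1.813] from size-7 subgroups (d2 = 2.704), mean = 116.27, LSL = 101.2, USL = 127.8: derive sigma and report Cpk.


R_bar = (2.786 + 1.93 + 1.857 + 2.965 + 1.667 + 2.692 + 1.593 + 1.813) / 8 = 2.162875
sigma = R_bar / d2 = 2.162875 / 2.704 = 0.79987981
Cp = (USL - LSL)/(6*sigma) = (127.8 - 101.2)/(6*0.79987981) = 5.5425
Cpu = (127.8 - 116.27)/(3*0.79987981) = 4.8049
Cpl = (116.27 - 101.2)/(3*0.79987981) = 6.2801
Cpk = min(Cpu, Cpl) = 4.8049

4.8049


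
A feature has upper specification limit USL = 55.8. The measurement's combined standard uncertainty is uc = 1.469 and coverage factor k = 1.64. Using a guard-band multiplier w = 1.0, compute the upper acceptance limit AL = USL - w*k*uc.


U = k * uc = 1.64 * 1.469 = 2.40916
guard band g = w * U = 1.0 * 2.40916 = 2.40916
AL = USL - g = 55.8 - 2.40916
AL = 53.3908

53.3908


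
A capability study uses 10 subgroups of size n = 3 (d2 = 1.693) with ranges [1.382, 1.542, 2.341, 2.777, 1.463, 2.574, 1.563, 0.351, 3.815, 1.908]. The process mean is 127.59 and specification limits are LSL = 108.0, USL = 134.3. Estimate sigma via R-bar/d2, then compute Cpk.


R_bar = (1.382 + 1.542 + 2.341 + 2.777 + 1.463 + 2.574 + 1.563 + 0.351 + 3.815 + 1.908) / 10 = 1.9716
sigma = R_bar / d2 = 1.9716 / 1.693 = 1.16456
Cp = (USL - LSL)/(6*sigma) = (134.3 - 108.0)/(6*1.16456) = 3.7639
Cpu = (134.3 - 127.59)/(3*1.16456) = 1.9206
Cpl = (127.59 - 108.0)/(3*1.16456) = 5.6073
Cpk = min(Cpu, Cpl) = 1.9206

1.9206


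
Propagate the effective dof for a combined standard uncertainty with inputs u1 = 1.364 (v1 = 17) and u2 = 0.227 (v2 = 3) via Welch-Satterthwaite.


uc = sqrt(u1^2 + u2^2) = sqrt(1.364^2 + 0.227^2) = 1.3827599
v_eff = uc^4 / (u1^4/v1 + u2^4/v2)
= 1.3827599^4 / (1.364^4/17 + 0.227^4/3)
= 3.6558394 / 0.20449951
v_eff = 17.8770

17.8770


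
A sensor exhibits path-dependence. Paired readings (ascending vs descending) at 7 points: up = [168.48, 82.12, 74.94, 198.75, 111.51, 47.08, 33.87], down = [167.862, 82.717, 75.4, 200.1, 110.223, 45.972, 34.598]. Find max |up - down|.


|168.48 - 167.862| = 0.6180
|82.12 - 82.717| = 0.5970
|74.94 - 75.4| = 0.4600
|198.75 - 200.1| = 1.3500
|111.51 - 110.223| = 1.2870
|47.08 - 45.972| = 1.1080
|33.87 - 34.598| = 0.7280
hysteresis = max(diffs) = 1.3500

1.3500


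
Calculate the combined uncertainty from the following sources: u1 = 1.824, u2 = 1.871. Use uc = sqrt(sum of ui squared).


uc = sqrt(1.824^2 + 1.871^2)
uc = sqrt(6.827617)
uc = 2.6130

2.6130


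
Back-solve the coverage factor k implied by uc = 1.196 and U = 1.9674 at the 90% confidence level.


k = U / uc
k = 1.9674 / 1.196
k = 1.645

1.645


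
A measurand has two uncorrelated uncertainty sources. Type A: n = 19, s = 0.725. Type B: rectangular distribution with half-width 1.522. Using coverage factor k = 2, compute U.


u_A = s / sqrt(n) = 0.725 / sqrt(19) = 0.16632641
u_B = half_width / sqrt(3) = 1.522 / sqrt(3) = 0.87872711
uc = sqrt(u_A^2 + u_B^2) = sqrt(0.16632641^2 + 0.87872711^2) = 0.89432981
U = k * uc = 2 * 0.89432981
U = 1.7887

1.7887


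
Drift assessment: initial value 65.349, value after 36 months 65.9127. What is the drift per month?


rate = (v2 - v1) / months
= (65.9127 - 65.349) / 36
= 0.5637 / 36
= 0.0157

0.0157


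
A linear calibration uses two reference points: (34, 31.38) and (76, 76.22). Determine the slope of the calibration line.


slope = (y2 - y1) / (x2 - x1)
= (76.22 - 31.38) / (76 - 34)
= 44.8400 / 42
= 1.0676

1.0676


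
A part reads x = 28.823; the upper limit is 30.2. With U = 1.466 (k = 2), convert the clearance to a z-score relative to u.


u = U / k = 1.466 / 2 = 0.733
margin = |USL - x| = |30.2 - 28.823| = 1.377
z = margin / u = 1.377 / 0.733
z = 1.8786

1.8786


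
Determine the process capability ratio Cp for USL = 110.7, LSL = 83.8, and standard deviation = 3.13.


Cp = (USL - LSL) / (6 * sigma)
= (110.7 - 83.8) / (6 * 3.13)
= 26.9000 / 18.7800
= 1.4324

1.4324


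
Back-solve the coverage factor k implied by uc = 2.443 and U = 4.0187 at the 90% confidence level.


k = U / uc
k = 4.0187 / 2.443
k = 1.645

1.645


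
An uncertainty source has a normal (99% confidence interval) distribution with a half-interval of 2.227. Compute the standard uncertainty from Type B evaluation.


u_B = half_width / 2.576
u_B = 2.227 / 2.576
u_B = 0.8645

0.8645


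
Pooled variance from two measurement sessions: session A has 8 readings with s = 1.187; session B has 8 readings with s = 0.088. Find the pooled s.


s_p = sqrt(((n1-1)*s1^2 + (n2-1)*s2^2) / (n1+n2-2))
numerator = (8-1)*1.187^2 + (8-1)*0.088^2 = 9.862783 + 0.054208 = 9.916991
denominator = 8 + 8 - 2 = 14
s_p^2 = 9.916991 / 14 = 0.7083565
s_p = sqrt(0.7083565) = 0.8416

0.8416


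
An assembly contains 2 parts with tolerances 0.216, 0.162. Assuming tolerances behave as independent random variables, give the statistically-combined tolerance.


RSS = sqrt(0.216^2 + 0.162^2)
= sqrt(0.0729)
= 0.2700

0.2700


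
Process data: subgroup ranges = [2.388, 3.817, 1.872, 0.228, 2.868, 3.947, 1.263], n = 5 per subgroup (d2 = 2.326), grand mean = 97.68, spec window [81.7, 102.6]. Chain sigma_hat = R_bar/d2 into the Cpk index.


R_bar = (2.388 + 3.817 + 1.872 + 0.228 + 2.868 + 3.947 + 1.263) / 7 = 2.3404286
sigma = R_bar / d2 = 2.3404286 / 2.326 = 1.0062032
Cp = (USL - LSL)/(6*sigma) = (102.6 - 81.7)/(6*1.0062032) = 3.4619
Cpu = (102.6 - 97.68)/(3*1.0062032) = 1.6299
Cpl = (97.68 - 81.7)/(3*1.0062032) = 5.2938
Cpk = min(Cpu, Cpl) = 1.6299

1.6299


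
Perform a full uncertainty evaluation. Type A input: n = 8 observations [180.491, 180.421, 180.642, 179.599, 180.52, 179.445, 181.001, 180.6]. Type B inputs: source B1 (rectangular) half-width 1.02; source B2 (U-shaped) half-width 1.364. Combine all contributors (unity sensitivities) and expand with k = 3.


mean = (180.491 + 180.421 + 180.642 + 179.599 + 180.52 + 179.445 + 181.001 + 180.6) / 8 = 180.339875
s = sqrt(sum((x - mean)^2)/(n-1)) = 0.53553616
u_A = s / sqrt(n) = 0.53553616 / sqrt(8) = 0.18934063
u_B1 = 1.02 / sqrt(3) = 0.58889727
u_B2 = 1.364 / sqrt(2) = 0.96449365
uc = sqrt(0.18934063^2 + 0.58889727^2 + 0.96449365^2) = 1.1458176
U = k * uc = 3 * 1.1458176
U = 3.4375

3.4375


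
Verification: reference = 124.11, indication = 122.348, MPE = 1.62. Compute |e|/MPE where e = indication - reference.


e = indication - reference = 122.348 - 124.11 = -1.7620
|e| = 1.7620
ratio = |e| / MPE = 1.7620 / 1.62
ratio = 1.0877

1.0877


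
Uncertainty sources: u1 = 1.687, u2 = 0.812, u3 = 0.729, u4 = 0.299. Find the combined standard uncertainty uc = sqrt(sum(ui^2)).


uc = sqrt(1.687^2 + 0.812^2 + 0.729^2 + 0.299^2)
uc = sqrt(4.126155)
uc = 2.0313

2.0313


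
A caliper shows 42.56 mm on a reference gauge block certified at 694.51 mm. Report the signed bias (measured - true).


Systematic error = measured - true
= 42.56 - 694.51
= -651.9500

-651.9500


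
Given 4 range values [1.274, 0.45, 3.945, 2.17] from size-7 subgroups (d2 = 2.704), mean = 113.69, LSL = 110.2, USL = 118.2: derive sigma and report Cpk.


R_bar = (1.274 + 0.45 + 3.945 + 2.17) / 4 = 1.95975
sigma = R_bar / d2 = 1.95975 / 2.704 = 0.72475962
Cp = (USL - LSL)/(6*sigma) = (118.2 - 110.2)/(6*0.72475962) = 1.8397
Cpu = (118.2 - 113.69)/(3*0.72475962) = 2.0743
Cpl = (113.69 - 110.2)/(3*0.72475962) = 1.6051
Cpk = min(Cpu, Cpl) = 1.6051

1.6051


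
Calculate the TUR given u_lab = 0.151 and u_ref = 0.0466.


TUR = u_lab / u_ref
= 0.151 / 0.0466
= 3.2403

3.2403


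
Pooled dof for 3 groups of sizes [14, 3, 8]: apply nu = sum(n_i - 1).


nu = sum_i (n_i - 1)
nu = ((14 - 1) + (3 - 1) + (8 - 1))
nu = 13 + 2 + 7
nu = 22

22


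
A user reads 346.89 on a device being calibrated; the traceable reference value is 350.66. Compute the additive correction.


Correction = standard - reading
= 350.66 - 346.89
= 3.7700

3.7700


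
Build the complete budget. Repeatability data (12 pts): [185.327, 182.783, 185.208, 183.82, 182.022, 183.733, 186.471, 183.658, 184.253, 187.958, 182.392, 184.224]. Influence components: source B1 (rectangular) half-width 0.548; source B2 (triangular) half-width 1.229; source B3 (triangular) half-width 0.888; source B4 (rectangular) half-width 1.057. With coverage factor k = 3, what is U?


mean = (185.327 + 182.783 + 185.208 + 183.82 + 182.022 + 183.733 + 186.471 + 183.658 + 184.253 + 187.958 + 182.392 + 184.224) / 12 = 184.32075
s = sqrt(sum((x - mean)^2)/(n-1)) = 1.707505
u_A = s / sqrt(n) = 1.707505 / sqrt(12) = 0.49291424
u_B1 = 0.548 / sqrt(3) = 0.31638795
u_B2 = 1.229 / sqrt(6) = 0.50173715
u_B3 = 0.888 / sqrt(6) = 0.36252448
u_B4 = 1.057 / sqrt(3) = 0.61025923
uc = sqrt(0.49291424^2 + 0.31638795^2 + 0.50173715^2 + 0.36252448^2 + 0.61025923^2) = 1.0481633
U = k * uc = 3 * 1.0481633
U = 3.1445

3.1445


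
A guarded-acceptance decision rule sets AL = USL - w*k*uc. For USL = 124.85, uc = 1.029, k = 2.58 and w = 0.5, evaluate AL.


U = k * uc = 2.58 * 1.029 = 2.65482
guard band g = w * U = 0.5 * 2.65482 = 1.32741
AL = USL - g = 124.85 - 1.32741
AL = 123.5226

123.5226


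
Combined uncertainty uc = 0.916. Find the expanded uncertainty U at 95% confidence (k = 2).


U = k * uc
U = 2 * 0.916
U = 1.8320

1.8320


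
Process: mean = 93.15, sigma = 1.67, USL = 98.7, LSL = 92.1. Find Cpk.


Cpu = (USL - mean) / (3*sigma) = (98.7 - 93.15) / (3*1.67) = 1.1078
Cpl = (mean - LSL) / (3*sigma) = (93.15 - 92.1) / (3*1.67) = 0.2096
Cpk = min(Cpu, Cpl) = 0.2096

0.2096


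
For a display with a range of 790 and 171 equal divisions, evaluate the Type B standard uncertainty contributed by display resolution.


resolution = range / divisions
resolution = 790 / 171 = 4.619883
u_res = resolution / (2*sqrt(3))
u_res = 4.619883 / 3.4641016
u_res = 1.3336

1.3336


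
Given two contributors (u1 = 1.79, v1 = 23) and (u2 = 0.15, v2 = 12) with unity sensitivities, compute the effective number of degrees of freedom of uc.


uc = sqrt(u1^2 + u2^2) = sqrt(1.79^2 + 0.15^2) = 1.7962739
v_eff = uc^4 / (u1^4/v1 + u2^4/v2)
= 1.7962739^4 / (1.79^4/23 + 0.15^4/12)
= 10.410947 / 0.44640118
v_eff = 23.3220

23.3220


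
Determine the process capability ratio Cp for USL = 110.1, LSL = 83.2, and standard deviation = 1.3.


Cp = (USL - LSL) / (6 * sigma)
= (110.1 - 83.2) / (6 * 1.3)
= 26.9000 / 7.8000
= 3.4487

3.4487


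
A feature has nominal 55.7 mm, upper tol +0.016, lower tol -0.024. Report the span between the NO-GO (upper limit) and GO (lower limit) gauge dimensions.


GO = nominal - lower_tol (smallest hole = maximum material condition)
GO = 55.7 - 0.024 = 55.676
NO-GO = nominal + upper_tol (largest hole = least material condition)
NO-GO = 55.7 + 0.016 = 55.716
spread = NO-GO - GO = 55.716 - 55.676 = 0.0400

0.0400


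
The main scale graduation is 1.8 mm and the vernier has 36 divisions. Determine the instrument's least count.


LC = MSD / n_div
= 1.8 / 36
= 0.0500

0.0500


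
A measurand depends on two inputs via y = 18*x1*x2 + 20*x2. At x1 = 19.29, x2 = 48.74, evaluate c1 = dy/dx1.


y = 18*x1*x2 + 20*x2
dy/dx1 = 18*x2
Evaluate at x2 = 48.74: c1 = 18 * 48.74
c1 = 877.3200

877.3200


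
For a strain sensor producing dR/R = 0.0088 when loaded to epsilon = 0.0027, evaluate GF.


GF = (dR/R) / epsilon
= 0.0088 / 0.0027
= 3.2593

3.2593


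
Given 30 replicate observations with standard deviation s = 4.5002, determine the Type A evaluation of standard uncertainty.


u_A = s / sqrt(n)
u_A = 4.5002 / sqrt(30)
u_A = 4.5002 / 5.4772256
u_A = 0.8216

0.8216


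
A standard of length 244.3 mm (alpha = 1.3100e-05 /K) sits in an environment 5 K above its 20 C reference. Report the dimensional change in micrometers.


dL = L * alpha * dT
= 244.3 * 1.3100e-05 * 5
= 0.0160016 mm
dL_um = 0.0160016 * 1000 = 16.0016 um

16.0016


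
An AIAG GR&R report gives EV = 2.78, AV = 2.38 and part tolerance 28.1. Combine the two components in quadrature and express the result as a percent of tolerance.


GRR = sqrt(EV^2 + AV^2) = sqrt(2.78^2 + 2.38^2) = 3.6596175
%GRR = GRR / tol * 100 = 3.6596175 / 28.1 * 100
%GRR = 13.0235

13.0235


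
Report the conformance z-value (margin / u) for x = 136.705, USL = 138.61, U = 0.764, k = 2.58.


u = U / k = 0.764 / 2.58 = 0.29612403
margin = |USL - x| = |138.61 - 136.705| = 1.905
z = margin / u = 1.905 / 0.29612403
z = 6.4331

6.4331


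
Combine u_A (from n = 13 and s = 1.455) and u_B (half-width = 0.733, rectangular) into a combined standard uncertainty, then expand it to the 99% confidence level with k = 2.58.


u_A = s / sqrt(n) = 1.455 / sqrt(13) = 0.40354439
u_B = half_width / sqrt(3) = 0.733 / sqrt(3) = 0.42319775
uc = sqrt(u_A^2 + u_B^2) = sqrt(0.40354439^2 + 0.42319775^2) = 0.58476013
U = k * uc = 2.58 * 0.58476013
U = 1.5087

1.5087


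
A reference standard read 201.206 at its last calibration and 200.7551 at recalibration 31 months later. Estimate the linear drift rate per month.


rate = (v2 - v1) / months
= (200.7551 - 201.206) / 31
= -0.4509 / 31
= -0.0145

-0.0145


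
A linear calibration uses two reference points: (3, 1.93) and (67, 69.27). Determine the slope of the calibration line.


slope = (y2 - y1) / (x2 - x1)
= (69.27 - 1.93) / (67 - 3)
= 67.3400 / 64
= 1.0522

1.0522


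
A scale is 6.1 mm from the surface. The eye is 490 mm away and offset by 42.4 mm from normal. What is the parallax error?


error = h * offset / d
= 6.1 * 42.4 / 490
= 0.5278

0.5278


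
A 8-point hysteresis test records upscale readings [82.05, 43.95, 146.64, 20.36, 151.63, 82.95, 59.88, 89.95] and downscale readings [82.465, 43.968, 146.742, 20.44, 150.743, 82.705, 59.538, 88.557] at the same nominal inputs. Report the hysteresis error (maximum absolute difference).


|82.05 - 82.465| = 0.4150
|43.95 - 43.968| = 0.0180
|146.64 - 146.742| = 0.1020
|20.36 - 20.44| = 0.0800
|151.63 - 150.743| = 0.8870
|82.95 - 82.705| = 0.2450
|59.88 - 59.538| = 0.3420
|89.95 - 88.557| = 1.3930
hysteresis = max(diffs) = 1.3930

1.3930


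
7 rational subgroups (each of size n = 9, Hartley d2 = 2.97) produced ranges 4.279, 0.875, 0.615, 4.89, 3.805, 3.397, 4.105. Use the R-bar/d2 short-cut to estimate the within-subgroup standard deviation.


R_bar = (4.279 + 0.875 + 0.615 + 4.89 + 3.805 + 3.397 + 4.105) / 7
R_bar = 21.966 / 7 = 3.138
sigma_hat = R_bar / d2 = 3.138 / 2.97 = 1.0566

1.0566


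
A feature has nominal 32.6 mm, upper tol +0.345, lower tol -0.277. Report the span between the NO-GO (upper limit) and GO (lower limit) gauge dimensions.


GO = nominal - lower_tol (smallest hole = maximum material condition)
GO = 32.6 - 0.277 = 32.323
NO-GO = nominal + upper_tol (largest hole = least material condition)
NO-GO = 32.6 + 0.345 = 32.945
spread = NO-GO - GO = 32.945 - 32.323 = 0.6220

0.6220


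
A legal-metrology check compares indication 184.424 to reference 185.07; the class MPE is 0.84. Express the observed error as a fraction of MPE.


e = indication - reference = 184.424 - 185.07 = -0.6460
|e| = 0.6460
ratio = |e| / MPE = 0.6460 / 0.84
ratio = 0.7690

0.7690


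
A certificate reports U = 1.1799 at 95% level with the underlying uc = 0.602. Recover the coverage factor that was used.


k = U / uc
k = 1.1799 / 0.602
k = 1.96

1.96


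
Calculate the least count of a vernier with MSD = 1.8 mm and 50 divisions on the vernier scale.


LC = MSD / n_div
= 1.8 / 50
= 0.0360

0.0360


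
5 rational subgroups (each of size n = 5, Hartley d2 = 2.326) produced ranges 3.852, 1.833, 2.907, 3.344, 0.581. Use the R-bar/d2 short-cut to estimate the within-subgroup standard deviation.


R_bar = (3.852 + 1.833 + 2.907 + 3.344 + 0.581) / 5
R_bar = 12.517 / 5 = 2.5034
sigma_hat = R_bar / d2 = 2.5034 / 2.326 = 1.0763

1.0763


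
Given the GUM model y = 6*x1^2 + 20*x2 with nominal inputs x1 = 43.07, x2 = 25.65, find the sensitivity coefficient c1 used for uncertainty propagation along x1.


y = 6*x1^2 + 20*x2
dy/dx1 = 2*6*x1
Evaluate at x1 = 43.07: c1 = 12 * 43.07
c1 = 516.8400

516.8400


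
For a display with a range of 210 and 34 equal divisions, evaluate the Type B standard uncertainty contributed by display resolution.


resolution = range / divisions
resolution = 210 / 34 = 6.1764706
u_res = resolution / (2*sqrt(3))
u_res = 6.1764706 / 3.4641016
u_res = 1.7830

1.7830


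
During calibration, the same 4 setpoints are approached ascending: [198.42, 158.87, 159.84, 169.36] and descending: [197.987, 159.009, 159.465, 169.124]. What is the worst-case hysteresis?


|198.42 - 197.987| = 0.4330
|158.87 - 159.009| = 0.1390
|159.84 - 159.465| = 0.3750
|169.36 - 169.124| = 0.2360
hysteresis = max(diffs) = 0.4330

0.4330


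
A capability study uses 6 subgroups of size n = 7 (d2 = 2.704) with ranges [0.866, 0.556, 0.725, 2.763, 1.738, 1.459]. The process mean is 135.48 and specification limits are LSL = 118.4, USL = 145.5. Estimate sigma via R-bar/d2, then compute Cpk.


R_bar = (0.866 + 0.556 + 0.725 + 2.763 + 1.738 + 1.459) / 6 = 1.3511667
sigma = R_bar / d2 = 1.3511667 / 2.704 = 0.49969183
Cp = (USL - LSL)/(6*sigma) = (145.5 - 118.4)/(6*0.49969183) = 9.0389
Cpu = (145.5 - 135.48)/(3*0.49969183) = 6.6841
Cpl = (135.48 - 118.4)/(3*0.49969183) = 11.3937
Cpk = min(Cpu, Cpl) = 6.6841

6.6841


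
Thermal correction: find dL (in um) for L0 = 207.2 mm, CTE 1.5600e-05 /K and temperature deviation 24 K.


dL = L * alpha * dT
= 207.2 * 1.5600e-05 * 24
= 0.0775757 mm
dL_um = 0.0775757 * 1000 = 77.5757 um

77.5757


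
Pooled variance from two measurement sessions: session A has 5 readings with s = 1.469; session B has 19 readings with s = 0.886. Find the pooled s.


s_p = sqrt(((n1-1)*s1^2 + (n2-1)*s2^2) / (n1+n2-2))
numerator = (5-1)*1.469^2 + (19-1)*0.886^2 = 8.631844 + 14.129928 = 22.761772
denominator = 5 + 19 - 2 = 22
s_p^2 = 22.761772 / 22 = 1.034626
s_p = sqrt(1.034626) = 1.0172

1.0172


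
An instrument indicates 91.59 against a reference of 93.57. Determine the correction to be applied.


Correction = standard - reading
= 93.57 - 91.59
= 1.9800

1.9800


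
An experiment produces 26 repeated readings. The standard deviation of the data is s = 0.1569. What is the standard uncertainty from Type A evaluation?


u_A = s / sqrt(n)
u_A = 0.1569 / sqrt(26)
u_A = 0.1569 / 5.0990195
u_A = 0.0308

0.0308


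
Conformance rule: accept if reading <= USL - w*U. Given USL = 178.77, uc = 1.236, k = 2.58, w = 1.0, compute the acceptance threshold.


U = k * uc = 2.58 * 1.236 = 3.18888
guard band g = w * U = 1.0 * 3.18888 = 3.18888
AL = USL - g = 178.77 - 3.18888
AL = 175.5811

175.5811


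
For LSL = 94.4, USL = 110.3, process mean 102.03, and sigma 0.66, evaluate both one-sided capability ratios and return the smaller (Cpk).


Cpu = (USL - mean) / (3*sigma) = (110.3 - 102.03) / (3*0.66) = 4.1768
Cpl = (mean - LSL) / (3*sigma) = (102.03 - 94.4) / (3*0.66) = 3.8535
Cpk = min(Cpu, Cpl) = 3.8535

3.8535


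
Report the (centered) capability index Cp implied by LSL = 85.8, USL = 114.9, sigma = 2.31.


Cp = (USL - LSL) / (6 * sigma)
= (114.9 - 85.8) / (6 * 2.31)
= 29.1000 / 13.8600
= 2.0996

2.0996


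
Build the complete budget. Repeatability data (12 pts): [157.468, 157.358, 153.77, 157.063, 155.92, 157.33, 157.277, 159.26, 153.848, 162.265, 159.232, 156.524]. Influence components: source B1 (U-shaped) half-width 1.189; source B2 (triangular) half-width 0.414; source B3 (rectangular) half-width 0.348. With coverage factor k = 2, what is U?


mean = (157.468 + 157.358 + 153.77 + 157.063 + 155.92 + 157.33 + 157.277 + 159.26 + 153.848 + 162.265 + 159.232 + 156.524) / 12 = 157.27625
s = sqrt(sum((x - mean)^2)/(n-1)) = 2.3197109
u_A = s / sqrt(n) = 2.3197109 / sqrt(12) = 0.66964286
u_B1 = 1.189 / sqrt(2) = 0.84074996
u_B2 = 0.414 / sqrt(6) = 0.16901479
u_B3 = 0.348 / sqrt(3) = 0.20091789
uc = sqrt(0.66964286^2 + 0.84074996^2 + 0.16901479^2 + 0.20091789^2) = 1.106443
U = k * uc = 2 * 1.106443
U = 2.2129

2.2129


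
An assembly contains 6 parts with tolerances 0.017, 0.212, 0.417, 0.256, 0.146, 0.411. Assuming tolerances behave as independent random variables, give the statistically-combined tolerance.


RSS = sqrt(0.017^2 + 0.212^2 + 0.417^2 + 0.256^2 + 0.146^2 + 0.411^2)
= sqrt(0.474895)
= 0.6891

0.6891


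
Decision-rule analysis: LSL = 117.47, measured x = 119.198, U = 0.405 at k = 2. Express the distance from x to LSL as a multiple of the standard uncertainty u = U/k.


u = U / k = 0.405 / 2 = 0.2025
margin = |LSL - x| = |117.47 - 119.198| = 1.728
z = margin / u = 1.728 / 0.2025
z = 8.5333

8.5333


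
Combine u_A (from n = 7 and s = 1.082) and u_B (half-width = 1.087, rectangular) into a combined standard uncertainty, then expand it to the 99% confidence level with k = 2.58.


u_A = s / sqrt(n) = 1.082 / sqrt(7) = 0.40895756
u_B = half_width / sqrt(3) = 1.087 / sqrt(3) = 0.62757974
uc = sqrt(u_A^2 + u_B^2) = sqrt(0.40895756^2 + 0.62757974^2) = 0.74906783
U = k * uc = 2.58 * 0.74906783
U = 1.9326

1.9326


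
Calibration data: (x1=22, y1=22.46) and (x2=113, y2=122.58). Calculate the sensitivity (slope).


slope = (y2 - y1) / (x2 - x1)
= (122.58 - 22.46) / (113 - 22)
= 100.1200 / 91
= 1.1002

1.1002


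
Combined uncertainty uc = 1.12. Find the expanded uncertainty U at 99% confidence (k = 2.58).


U = k * uc
U = 2.58 * 1.12
U = 2.8896

2.8896


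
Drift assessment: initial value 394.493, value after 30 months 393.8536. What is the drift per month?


rate = (v2 - v1) / months
= (393.8536 - 394.493) / 30
= -0.6394 / 30
= -0.0213

-0.0213


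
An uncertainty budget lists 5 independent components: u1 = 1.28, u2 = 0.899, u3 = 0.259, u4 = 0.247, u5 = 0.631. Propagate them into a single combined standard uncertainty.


uc = sqrt(1.28^2 + 0.899^2 + 0.259^2 + 0.247^2 + 0.631^2)
uc = sqrt(2.972852)
uc = 1.7242

1.7242


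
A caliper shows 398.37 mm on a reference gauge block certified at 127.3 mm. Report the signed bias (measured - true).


Systematic error = measured - true
= 398.37 - 127.3
= 271.0700

271.0700


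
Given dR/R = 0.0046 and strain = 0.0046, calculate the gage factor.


GF = (dR/R) / epsilon
= 0.0046 / 0.0046
= 1.0000

1.0000


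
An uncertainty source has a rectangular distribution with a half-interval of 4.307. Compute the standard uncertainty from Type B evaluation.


u_B = half_width / sqrt(3)
u_B = 4.307 / 1.7320508
u_B = 2.4866

2.4866


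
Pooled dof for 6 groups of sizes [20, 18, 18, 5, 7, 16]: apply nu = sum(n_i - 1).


nu = sum_i (n_i - 1)
nu = ((20 - 1) + (18 - 1) + (18 - 1) + (5 - 1) + (7 - 1) + (16 - 1))
nu = 19 + 17 + 17 + 4 + 6 + 15
nu = 78

78


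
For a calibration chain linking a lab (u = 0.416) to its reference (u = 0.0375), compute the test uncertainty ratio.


TUR = u_lab / u_ref
= 0.416 / 0.0375
= 11.0933

11.0933


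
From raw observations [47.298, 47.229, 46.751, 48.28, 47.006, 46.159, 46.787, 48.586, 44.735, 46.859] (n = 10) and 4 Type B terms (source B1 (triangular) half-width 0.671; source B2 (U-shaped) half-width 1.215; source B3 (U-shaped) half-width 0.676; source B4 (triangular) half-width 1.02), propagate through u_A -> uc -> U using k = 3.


mean = (47.298 + 47.229 + 46.751 + 48.28 + 47.006 + 46.159 + 46.787 + 48.586 + 44.735 + 46.859) / 10 = 46.969
s = sqrt(sum((x - mean)^2)/(n-1)) = 1.067199
u_A = s / sqrt(n) = 1.067199 / sqrt(10) = 0.33747796
u_B1 = 0.671 / sqrt(6) = 0.2739346
u_B2 = 1.215 / sqrt(2) = 0.85913474
u_B3 = 0.676 / sqrt(2) = 0.47800418
u_B4 = 1.02 / sqrt(6) = 0.41641326
uc = sqrt(0.33747796^2 + 0.2739346^2 + 0.85913474^2 + 0.47800418^2 + 0.41641326^2) = 1.1527931
U = k * uc = 3 * 1.1527931
U = 3.4584

3.4584


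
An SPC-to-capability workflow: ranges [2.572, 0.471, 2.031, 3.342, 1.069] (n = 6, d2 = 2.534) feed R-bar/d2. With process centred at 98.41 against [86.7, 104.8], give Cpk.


R_bar = (2.572 + 0.471 + 2.031 + 3.342 + 1.069) / 5 = 1.897
sigma = R_bar / d2 = 1.897 / 2.534 = 0.74861878
Cp = (USL - LSL)/(6*sigma) = (104.8 - 86.7)/(6*0.74861878) = 4.0296
Cpu = (104.8 - 98.41)/(3*0.74861878) = 2.8452
Cpl = (98.41 - 86.7)/(3*0.74861878) = 5.2140
Cpk = min(Cpu, Cpl) = 2.8452

2.8452


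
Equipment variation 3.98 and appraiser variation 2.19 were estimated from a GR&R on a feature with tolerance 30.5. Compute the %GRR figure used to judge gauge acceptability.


GRR = sqrt(EV^2 + AV^2) = sqrt(3.98^2 + 2.19^2) = 4.5427415
%GRR = GRR / tol * 100 = 4.5427415 / 30.5 * 100
%GRR = 14.8942

14.8942


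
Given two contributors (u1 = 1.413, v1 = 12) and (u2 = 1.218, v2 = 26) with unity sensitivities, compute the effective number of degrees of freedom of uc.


uc = sqrt(u1^2 + u2^2) = sqrt(1.413^2 + 1.218^2) = 1.8655007
v_eff = uc^4 / (u1^4/v1 + u2^4/v2)
= 1.8655007^4 / (1.413^4/12 + 1.218^4/26)
= 12.111046 / 0.41683847
v_eff = 29.0545

29.0545


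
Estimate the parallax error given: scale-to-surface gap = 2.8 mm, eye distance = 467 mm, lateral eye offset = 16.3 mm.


error = h * offset / d
= 2.8 * 16.3 / 467
= 0.0977

0.0977


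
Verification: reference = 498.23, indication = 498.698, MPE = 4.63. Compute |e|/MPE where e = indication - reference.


e = indication - reference = 498.698 - 498.23 = 0.4680
|e| = 0.4680
ratio = |e| / MPE = 0.4680 / 4.63
ratio = 0.1011

0.1011


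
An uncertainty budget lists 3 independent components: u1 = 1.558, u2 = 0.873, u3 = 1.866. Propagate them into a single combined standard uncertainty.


uc = sqrt(1.558^2 + 0.873^2 + 1.866^2)
uc = sqrt(6.671449)
uc = 2.5829

2.5829


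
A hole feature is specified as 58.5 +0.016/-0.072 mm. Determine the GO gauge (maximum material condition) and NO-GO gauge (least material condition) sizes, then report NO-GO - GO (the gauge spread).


GO = nominal - lower_tol (smallest hole = maximum material condition)
GO = 58.5 - 0.072 = 58.428
NO-GO = nominal + upper_tol (largest hole = least material condition)
NO-GO = 58.5 + 0.016 = 58.516
spread = NO-GO - GO = 58.516 - 58.428 = 0.0880

0.0880


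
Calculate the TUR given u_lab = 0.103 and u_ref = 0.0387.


TUR = u_lab / u_ref
= 0.103 / 0.0387
= 2.6615

2.6615


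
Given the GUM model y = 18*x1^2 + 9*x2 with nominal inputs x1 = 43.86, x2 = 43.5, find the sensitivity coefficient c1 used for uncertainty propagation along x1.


y = 18*x1^2 + 9*x2
dy/dx1 = 2*18*x1
Evaluate at x1 = 43.86: c1 = 36 * 43.86
c1 = 1578.9600

1578.9600


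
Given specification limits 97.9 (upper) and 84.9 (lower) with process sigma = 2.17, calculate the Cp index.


Cp = (USL - LSL) / (6 * sigma)
= (97.9 - 84.9) / (6 * 2.17)
= 13.0000 / 13.0200
= 0.9985

0.9985


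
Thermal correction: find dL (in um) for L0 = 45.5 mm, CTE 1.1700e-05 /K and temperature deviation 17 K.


dL = L * alpha * dT
= 45.5 * 1.1700e-05 * 17
= 0.0090500 mm
dL_um = 0.0090500 * 1000 = 9.0500 um

9.0500


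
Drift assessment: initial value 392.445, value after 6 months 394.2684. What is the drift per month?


rate = (v2 - v1) / months
= (394.2684 - 392.445) / 6
= 1.8234 / 6
= 0.3039

0.3039


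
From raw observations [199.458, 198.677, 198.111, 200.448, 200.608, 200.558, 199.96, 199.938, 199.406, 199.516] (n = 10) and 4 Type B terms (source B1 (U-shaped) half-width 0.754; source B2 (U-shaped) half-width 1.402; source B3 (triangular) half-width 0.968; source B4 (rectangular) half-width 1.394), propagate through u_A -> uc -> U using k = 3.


mean = (199.458 + 198.677 + 198.111 + 200.448 + 200.608 + 200.558 + 199.96 + 199.938 + 199.406 + 199.516) / 10 = 199.668
s = sqrt(sum((x - mean)^2)/(n-1)) = 0.81543731
u_A = s / sqrt(n) = 0.81543731 / sqrt(10) = 0.25786392
u_B1 = 0.754 / sqrt(2) = 0.53315851
u_B2 = 1.402 / sqrt(2) = 0.99136371
u_B3 = 0.968 / sqrt(6) = 0.39518435
u_B4 = 1.394 / sqrt(3) = 0.80482628
uc = sqrt(0.25786392^2 + 0.53315851^2 + 0.99136371^2 + 0.39518435^2 + 0.80482628^2) = 1.4620088
U = k * uc = 3 * 1.4620088
U = 4.3860

4.3860


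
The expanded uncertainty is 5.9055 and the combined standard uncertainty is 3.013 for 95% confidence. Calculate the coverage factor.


k = U / uc
k = 5.9055 / 3.013
k = 1.96

1.96


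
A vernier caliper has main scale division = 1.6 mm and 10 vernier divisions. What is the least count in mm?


LC = MSD / n_div
= 1.6 / 10
= 0.1600

0.1600


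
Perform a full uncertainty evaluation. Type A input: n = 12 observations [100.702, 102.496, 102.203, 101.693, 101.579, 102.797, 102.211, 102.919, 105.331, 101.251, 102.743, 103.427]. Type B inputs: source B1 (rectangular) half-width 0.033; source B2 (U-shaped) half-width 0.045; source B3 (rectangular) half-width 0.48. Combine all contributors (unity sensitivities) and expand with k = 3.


mean = (100.702 + 102.496 + 102.203 + 101.693 + 101.579 + 102.797 + 102.211 + 102.919 + 105.331 + 101.251 + 102.743 + 103.427) / 12 = 102.446
s = sqrt(sum((x - mean)^2)/(n-1)) = 1.1918571
u_A = s / sqrt(n) = 1.1918571 / sqrt(12) = 0.34405951
u_B1 = 0.033 / sqrt(3) = 0.019052559
u_B2 = 0.045 / sqrt(2) = 0.031819805
u_B3 = 0.48 / sqrt(3) = 0.27712813
uc = sqrt(0.34405951^2 + 0.019052559^2 + 0.031819805^2 + 0.27712813^2) = 0.44334236
U = k * uc = 3 * 0.44334236
U = 1.3300

1.3300
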